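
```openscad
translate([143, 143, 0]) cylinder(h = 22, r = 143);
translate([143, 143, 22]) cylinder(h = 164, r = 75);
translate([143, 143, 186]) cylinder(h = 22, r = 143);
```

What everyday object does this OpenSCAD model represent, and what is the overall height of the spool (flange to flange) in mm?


A spool. The overall height is 208 mm.

Three coaxial cylinders, large–small–large — a spool. Two 22 mm flanges and a 164 mm core give 22 + 164 + 22 = 208 mm.


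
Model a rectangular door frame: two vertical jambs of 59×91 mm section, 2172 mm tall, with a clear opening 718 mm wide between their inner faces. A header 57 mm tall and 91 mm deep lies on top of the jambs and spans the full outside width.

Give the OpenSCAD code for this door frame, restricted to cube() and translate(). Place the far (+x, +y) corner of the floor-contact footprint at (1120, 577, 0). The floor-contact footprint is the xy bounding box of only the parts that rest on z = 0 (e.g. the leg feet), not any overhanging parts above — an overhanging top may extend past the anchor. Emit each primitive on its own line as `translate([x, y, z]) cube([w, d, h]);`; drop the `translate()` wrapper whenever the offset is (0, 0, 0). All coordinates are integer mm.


translate([284, 486, 0]) cube([59, 91, 2172]);
translate([1061, 486, 0]) cube([59, 91, 2172]);
translate([284, 486, 2172]) cube([836, 91, 57]);


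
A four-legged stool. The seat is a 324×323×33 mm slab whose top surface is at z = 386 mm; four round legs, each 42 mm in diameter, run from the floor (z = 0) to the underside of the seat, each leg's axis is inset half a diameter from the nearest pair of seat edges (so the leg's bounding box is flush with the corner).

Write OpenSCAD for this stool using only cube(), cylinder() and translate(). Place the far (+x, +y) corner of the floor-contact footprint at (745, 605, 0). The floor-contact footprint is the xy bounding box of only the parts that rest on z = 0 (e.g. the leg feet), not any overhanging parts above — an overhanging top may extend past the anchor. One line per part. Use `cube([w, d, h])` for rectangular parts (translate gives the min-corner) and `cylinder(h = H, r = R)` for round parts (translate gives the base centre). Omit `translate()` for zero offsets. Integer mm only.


// leg_h = 386 - 33 = 353
translate([421, 282, 353]) cube([324, 323, 33]);
translate([442, 303, 0]) cylinder(h = 353, r = 21);
translate([724, 303, 0]) cylinder(h = 353, r = 21);
translate([442, 584, 0]) cylinder(h = 353, r = 21);
translate([724, 584, 0]) cylinder(h = 353, r = 21);


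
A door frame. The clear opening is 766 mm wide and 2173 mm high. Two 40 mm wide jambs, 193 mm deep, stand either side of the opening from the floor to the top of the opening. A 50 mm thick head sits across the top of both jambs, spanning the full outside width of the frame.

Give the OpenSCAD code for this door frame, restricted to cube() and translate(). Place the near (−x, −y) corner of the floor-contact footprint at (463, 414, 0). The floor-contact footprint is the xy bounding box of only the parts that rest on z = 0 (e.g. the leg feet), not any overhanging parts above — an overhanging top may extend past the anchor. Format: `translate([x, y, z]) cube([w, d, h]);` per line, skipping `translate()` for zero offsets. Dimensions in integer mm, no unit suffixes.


translate([463, 414, 0]) cube([40, 193, 2173]);
translate([1269, 414, 0]) cube([40, 193, 2173]);
translate([463, 414, 2173]) cube([846, 193, 50]);


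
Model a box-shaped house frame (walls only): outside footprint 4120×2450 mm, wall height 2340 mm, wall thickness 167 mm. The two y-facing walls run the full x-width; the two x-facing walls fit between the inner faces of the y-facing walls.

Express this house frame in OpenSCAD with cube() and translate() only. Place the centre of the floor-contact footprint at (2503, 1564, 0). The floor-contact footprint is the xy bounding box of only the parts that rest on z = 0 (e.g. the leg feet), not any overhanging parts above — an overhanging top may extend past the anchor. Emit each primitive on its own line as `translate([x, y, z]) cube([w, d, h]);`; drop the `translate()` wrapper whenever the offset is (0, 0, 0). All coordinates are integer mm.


translate([443, 339, 0]) cube([4120, 167, 2340]);
translate([443, 2622, 0]) cube([4120, 167, 2340]);
translate([443, 506, 0]) cube([167, 2116, 2340]);
translate([4396, 506, 0]) cube([167, 2116, 2340]);


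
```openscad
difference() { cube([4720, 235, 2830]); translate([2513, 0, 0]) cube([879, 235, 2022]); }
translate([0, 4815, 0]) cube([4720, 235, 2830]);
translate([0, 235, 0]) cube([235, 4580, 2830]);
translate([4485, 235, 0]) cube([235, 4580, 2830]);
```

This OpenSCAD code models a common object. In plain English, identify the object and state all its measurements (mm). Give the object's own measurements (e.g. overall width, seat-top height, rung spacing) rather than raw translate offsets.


A single room: four walls, each 2830 mm tall and 235 mm thick, enclosing an outside footprint 4720×5050 mm (x × y), no floor or roof. The front and back walls (−y and +y sides) run the full x-width; the side walls fit between their inner faces. A door opening 879 mm wide and 2022 mm tall is cut through the front wall from the floor up, its −x edge 2513 mm from the wall's −x end.


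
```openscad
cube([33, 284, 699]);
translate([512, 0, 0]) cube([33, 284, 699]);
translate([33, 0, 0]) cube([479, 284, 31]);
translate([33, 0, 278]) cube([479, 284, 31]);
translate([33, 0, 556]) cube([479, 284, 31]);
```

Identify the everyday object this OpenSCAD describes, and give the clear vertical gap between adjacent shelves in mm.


A bookshelf. The clear shelf gap is 247 mm.

Two tall side panels with 3 horizontal boards between them — a bookshelf. The first two shelf undersides are at z = 0 and z = 278; with shelf thickness 31, the clear gap is 278 − 0 − 31 = 247 mm.


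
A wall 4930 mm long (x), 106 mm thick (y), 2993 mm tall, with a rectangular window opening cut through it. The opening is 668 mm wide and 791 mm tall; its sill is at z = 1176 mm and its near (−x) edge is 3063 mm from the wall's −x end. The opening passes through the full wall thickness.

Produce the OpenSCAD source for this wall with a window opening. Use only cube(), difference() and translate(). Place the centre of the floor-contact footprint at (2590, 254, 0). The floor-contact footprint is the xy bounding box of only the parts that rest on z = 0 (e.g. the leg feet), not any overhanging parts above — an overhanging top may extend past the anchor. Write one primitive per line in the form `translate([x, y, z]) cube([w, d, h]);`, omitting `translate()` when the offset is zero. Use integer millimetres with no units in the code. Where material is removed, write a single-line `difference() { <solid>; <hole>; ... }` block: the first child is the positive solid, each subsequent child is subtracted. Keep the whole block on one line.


difference() { translate([125, 201, 0]) cube([4930, 106, 2993]); translate([3188, 201, 1176]) cube([668, 106, 791]); }


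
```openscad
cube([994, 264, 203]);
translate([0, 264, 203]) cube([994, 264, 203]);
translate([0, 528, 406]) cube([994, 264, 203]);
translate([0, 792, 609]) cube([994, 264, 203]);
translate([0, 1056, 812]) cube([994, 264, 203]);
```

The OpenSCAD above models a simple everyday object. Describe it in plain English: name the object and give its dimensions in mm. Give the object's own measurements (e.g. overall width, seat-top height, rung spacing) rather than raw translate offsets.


A straight staircase of 5 solid steps. Each step is 994 mm wide (x), 264 mm deep (y, the going) and 203 mm tall (the rise). The first step rests on the floor; each subsequent step sits one going further in +y and one rise higher in +z, directly behind and above the previous step with no overlap.


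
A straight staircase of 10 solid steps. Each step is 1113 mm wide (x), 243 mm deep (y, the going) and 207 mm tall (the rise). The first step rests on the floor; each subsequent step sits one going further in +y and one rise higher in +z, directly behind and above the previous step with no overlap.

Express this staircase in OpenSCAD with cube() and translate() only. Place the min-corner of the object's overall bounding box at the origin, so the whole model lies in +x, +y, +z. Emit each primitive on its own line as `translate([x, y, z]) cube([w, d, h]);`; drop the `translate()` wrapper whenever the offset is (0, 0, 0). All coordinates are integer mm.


cube([1113, 243, 207]);
translate([0, 243, 207]) cube([1113, 243, 207]);
translate([0, 486, 414]) cube([1113, 243, 207]);
translate([0, 729, 621]) cube([1113, 243, 207]);
translate([0, 972, 828]) cube([1113, 243, 207]);
translate([0, 1215, 1035]) cube([1113, 243, 207]);
translate([0, 1458, 1242]) cube([1113, 243, 207]);
translate([0, 1701, 1449]) cube([1113, 243, 207]);
translate([0, 1944, 1656]) cube([1113, 243, 207]);
translate([0, 2187, 1863]) cube([1113, 243, 207]);


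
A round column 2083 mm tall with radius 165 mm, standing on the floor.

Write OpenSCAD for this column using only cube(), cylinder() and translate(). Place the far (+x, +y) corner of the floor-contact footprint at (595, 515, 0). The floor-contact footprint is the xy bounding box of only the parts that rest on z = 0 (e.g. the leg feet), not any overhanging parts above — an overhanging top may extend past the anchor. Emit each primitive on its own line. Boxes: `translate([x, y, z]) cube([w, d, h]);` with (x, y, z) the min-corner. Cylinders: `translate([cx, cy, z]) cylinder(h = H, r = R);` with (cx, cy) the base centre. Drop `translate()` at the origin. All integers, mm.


translate([430, 350, 0]) cylinder(h = 2083, r = 165);


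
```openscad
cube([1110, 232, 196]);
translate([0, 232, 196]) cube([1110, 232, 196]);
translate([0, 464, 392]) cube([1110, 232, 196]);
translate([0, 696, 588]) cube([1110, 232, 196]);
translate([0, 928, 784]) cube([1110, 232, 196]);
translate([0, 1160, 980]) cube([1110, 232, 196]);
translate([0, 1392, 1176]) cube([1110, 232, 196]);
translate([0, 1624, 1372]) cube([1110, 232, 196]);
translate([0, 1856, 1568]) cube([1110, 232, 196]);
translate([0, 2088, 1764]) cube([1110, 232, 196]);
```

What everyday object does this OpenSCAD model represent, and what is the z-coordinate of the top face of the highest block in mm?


A staircase. The total rise is 1960 mm.

10 identical blocks, each offset up and back from the previous — a staircase. Each step is 196 mm tall and there are 10 of them, so the total rise is 10 × 196 = 1960 mm.


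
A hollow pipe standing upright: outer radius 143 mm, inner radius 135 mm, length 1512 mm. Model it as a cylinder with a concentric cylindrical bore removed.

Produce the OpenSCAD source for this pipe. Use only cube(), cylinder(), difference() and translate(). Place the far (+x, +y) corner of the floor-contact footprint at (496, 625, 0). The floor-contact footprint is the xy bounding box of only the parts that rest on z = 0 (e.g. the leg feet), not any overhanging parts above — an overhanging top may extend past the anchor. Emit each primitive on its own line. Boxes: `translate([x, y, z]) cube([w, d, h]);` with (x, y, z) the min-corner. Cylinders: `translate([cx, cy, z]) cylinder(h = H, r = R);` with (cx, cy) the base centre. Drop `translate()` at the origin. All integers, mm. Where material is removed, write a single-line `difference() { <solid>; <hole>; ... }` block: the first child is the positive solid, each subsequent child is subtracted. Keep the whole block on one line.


difference() { translate([353, 482, 0]) cylinder(h = 1512, r = 143); translate([353, 482, 0]) cylinder(h = 1512, r = 135); }


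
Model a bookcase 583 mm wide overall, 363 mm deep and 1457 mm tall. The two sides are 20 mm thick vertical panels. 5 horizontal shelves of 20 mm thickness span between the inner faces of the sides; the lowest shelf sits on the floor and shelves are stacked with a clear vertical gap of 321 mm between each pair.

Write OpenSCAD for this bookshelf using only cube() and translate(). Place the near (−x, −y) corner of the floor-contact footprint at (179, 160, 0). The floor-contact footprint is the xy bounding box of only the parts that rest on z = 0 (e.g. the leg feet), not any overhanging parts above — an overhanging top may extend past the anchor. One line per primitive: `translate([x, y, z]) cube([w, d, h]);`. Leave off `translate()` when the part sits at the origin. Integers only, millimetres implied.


translate([179, 160, 0]) cube([20, 363, 1457]);
translate([742, 160, 0]) cube([20, 363, 1457]);
translate([199, 160, 0]) cube([543, 363, 20]);
translate([199, 160, 341]) cube([543, 363, 20]);
translate([199, 160, 682]) cube([543, 363, 20]);
translate([199, 160, 1023]) cube([543, 363, 20]);
translate([199, 160, 1364]) cube([543, 363, 20]);


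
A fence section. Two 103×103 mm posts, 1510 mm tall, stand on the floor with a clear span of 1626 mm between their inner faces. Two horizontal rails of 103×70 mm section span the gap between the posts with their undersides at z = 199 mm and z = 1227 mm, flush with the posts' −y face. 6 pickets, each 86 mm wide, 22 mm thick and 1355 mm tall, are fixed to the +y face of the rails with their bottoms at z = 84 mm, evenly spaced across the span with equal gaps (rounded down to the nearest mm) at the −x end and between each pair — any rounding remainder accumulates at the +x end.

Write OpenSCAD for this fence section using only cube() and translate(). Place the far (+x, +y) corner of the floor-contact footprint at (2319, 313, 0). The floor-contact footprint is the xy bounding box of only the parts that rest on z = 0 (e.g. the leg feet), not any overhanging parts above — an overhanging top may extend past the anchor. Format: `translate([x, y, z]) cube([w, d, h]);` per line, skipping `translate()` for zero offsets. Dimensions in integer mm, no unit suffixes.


translate([487, 210, 0]) cube([103, 103, 1510]);
translate([2216, 210, 0]) cube([103, 103, 1510]);
translate([590, 210, 199]) cube([1626, 103, 70]);
translate([590, 210, 1227]) cube([1626, 103, 70]);
translate([748, 313, 84]) cube([86, 22, 1355]);
translate([992, 313, 84]) cube([86, 22, 1355]);
translate([1236, 313, 84]) cube([86, 22, 1355]);
translate([1480, 313, 84]) cube([86, 22, 1355]);
translate([1724, 313, 84]) cube([86, 22, 1355]);
translate([1968, 313, 84]) cube([86, 22, 1355]);


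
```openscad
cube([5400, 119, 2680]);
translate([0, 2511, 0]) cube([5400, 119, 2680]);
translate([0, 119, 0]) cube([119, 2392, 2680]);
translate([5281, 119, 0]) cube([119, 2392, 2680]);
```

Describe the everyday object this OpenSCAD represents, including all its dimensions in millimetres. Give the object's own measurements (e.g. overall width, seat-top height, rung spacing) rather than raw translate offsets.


The wall frame of a small rectangular building: four walls, each 2680 mm tall and 119 mm thick, enclosing a footprint 5400 mm (x) by 2630 mm (y) outside-to-outside, with no floor or roof. The front and back walls (the −y and +y sides) span the full width; the two side walls fit between them.


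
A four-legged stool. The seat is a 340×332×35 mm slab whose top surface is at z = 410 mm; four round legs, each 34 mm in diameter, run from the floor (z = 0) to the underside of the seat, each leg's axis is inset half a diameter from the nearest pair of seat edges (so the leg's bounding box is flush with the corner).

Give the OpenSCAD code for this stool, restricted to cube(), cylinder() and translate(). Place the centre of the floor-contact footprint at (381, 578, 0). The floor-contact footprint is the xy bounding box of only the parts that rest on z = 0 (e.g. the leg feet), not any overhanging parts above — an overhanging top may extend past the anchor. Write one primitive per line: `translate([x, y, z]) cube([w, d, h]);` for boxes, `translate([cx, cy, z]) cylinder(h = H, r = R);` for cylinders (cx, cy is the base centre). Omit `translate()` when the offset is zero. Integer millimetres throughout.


translate([211, 412, 375]) cube([340, 332, 35]);
translate([228, 429, 0]) cylinder(h = 375, r = 17);
translate([534, 429, 0]) cylinder(h = 375, r = 17);
translate([228, 727, 0]) cylinder(h = 375, r = 17);
translate([534, 727, 0]) cylinder(h = 375, r = 17);


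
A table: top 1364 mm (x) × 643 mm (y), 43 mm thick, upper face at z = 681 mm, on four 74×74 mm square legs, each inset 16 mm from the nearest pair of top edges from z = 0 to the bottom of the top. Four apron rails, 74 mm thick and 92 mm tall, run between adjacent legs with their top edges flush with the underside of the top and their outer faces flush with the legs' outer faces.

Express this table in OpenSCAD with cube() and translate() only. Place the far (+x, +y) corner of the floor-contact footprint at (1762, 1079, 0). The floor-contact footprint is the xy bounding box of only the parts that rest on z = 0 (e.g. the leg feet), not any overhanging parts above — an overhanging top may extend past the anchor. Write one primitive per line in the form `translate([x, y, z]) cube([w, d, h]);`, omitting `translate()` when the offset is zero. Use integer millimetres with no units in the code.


translate([414, 452, 638]) cube([1364, 643, 43]);
translate([430, 468, 0]) cube([74, 74, 638]);
translate([1688, 468, 0]) cube([74, 74, 638]);
translate([430, 1005, 0]) cube([74, 74, 638]);
translate([1688, 1005, 0]) cube([74, 74, 638]);
translate([504, 468, 546]) cube([1184, 74, 92]);
translate([504, 1005, 546]) cube([1184, 74, 92]);
translate([430, 542, 546]) cube([74, 463, 92]);
translate([1688, 542, 546]) cube([74, 463, 92]);


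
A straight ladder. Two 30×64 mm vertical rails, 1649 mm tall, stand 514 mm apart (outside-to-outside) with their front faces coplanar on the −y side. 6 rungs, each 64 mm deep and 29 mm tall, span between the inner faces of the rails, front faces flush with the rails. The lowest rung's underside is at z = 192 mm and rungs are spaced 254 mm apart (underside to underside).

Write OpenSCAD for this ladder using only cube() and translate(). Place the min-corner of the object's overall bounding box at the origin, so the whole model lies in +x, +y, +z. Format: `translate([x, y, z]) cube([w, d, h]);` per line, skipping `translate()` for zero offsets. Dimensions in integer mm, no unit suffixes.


cube([30, 64, 1649]);
translate([484, 0, 0]) cube([30, 64, 1649]);
translate([30, 0, 192]) cube([454, 64, 29]);
translate([30, 0, 446]) cube([454, 64, 29]);
translate([30, 0, 700]) cube([454, 64, 29]);
translate([30, 0, 954]) cube([454, 64, 29]);
translate([30, 0, 1208]) cube([454, 64, 29]);
translate([30, 0, 1462]) cube([454, 64, 29]);


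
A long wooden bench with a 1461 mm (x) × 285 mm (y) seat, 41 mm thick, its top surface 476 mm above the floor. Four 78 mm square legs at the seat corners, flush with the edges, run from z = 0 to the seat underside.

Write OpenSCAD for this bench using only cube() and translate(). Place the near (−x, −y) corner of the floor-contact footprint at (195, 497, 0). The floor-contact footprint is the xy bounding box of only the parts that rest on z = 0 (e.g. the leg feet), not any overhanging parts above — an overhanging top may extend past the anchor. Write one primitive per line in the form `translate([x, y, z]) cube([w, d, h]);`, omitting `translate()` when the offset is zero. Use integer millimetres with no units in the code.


translate([195, 497, 435]) cube([1461, 285, 41]);
translate([195, 497, 0]) cube([78, 78, 435]);
translate([195, 704, 0]) cube([78, 78, 435]);
translate([1578, 497, 0]) cube([78, 78, 435]);
translate([1578, 704, 0]) cube([78, 78, 435]);


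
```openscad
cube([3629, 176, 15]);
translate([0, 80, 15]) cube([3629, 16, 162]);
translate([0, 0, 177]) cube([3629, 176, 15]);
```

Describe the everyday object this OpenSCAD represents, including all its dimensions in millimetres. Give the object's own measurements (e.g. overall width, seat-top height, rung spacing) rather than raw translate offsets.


An I-beam lying along x, 3629 mm long. Overall section height 192 mm. Two flanges 176 mm wide (y) and 15 mm thick, one on the floor and one at the top; a web 16 mm thick runs between them, centred on the flange width.


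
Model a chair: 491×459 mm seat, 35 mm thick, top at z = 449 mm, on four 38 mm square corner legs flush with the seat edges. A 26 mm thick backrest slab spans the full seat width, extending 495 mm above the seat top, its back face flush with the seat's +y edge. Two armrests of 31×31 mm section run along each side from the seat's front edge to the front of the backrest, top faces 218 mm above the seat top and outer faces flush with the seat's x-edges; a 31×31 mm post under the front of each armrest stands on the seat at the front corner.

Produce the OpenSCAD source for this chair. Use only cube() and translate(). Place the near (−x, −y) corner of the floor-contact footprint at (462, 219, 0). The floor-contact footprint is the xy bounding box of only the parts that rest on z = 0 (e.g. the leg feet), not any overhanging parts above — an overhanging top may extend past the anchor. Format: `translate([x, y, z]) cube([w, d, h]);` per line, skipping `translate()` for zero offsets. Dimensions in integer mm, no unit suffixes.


translate([462, 219, 414]) cube([491, 459, 35]);
translate([462, 219, 0]) cube([38, 38, 414]);
translate([915, 219, 0]) cube([38, 38, 414]);
translate([462, 640, 0]) cube([38, 38, 414]);
translate([915, 640, 0]) cube([38, 38, 414]);
translate([462, 652, 449]) cube([491, 26, 495]);
translate([462, 219, 636]) cube([31, 433, 31]);
translate([922, 219, 636]) cube([31, 433, 31]);
translate([462, 219, 449]) cube([31, 31, 187]);
translate([922, 219, 449]) cube([31, 31, 187]);


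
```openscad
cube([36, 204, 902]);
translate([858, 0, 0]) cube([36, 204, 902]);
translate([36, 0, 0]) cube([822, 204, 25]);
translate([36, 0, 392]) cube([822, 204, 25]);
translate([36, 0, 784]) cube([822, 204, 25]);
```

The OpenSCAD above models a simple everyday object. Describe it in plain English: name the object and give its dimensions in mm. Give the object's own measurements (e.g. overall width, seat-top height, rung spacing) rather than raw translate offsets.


An open bookshelf. Two side panels, each 36 mm thick, 204 mm deep and 902 mm tall, stand 894 mm apart (outside-to-outside). Between them sit 3 shelves, each 25 mm thick and 204 mm deep, spanning the full gap between the sides. The bottom shelf rests on the floor (its underside at z = 0) and the clear gap between one shelf's top and the next shelf's underside is 367 mm.


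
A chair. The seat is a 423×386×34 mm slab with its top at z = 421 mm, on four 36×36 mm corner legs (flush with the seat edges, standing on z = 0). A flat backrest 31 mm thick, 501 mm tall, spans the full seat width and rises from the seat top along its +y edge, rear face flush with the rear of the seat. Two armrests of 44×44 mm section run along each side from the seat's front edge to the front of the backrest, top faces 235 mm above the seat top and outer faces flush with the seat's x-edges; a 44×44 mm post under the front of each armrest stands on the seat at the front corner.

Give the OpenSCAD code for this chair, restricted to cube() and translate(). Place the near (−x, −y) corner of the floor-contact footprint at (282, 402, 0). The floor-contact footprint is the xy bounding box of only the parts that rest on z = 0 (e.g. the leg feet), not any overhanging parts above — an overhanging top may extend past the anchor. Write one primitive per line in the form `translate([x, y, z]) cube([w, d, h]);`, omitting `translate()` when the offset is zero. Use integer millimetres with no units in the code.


translate([282, 402, 387]) cube([423, 386, 34]);
translate([282, 402, 0]) cube([36, 36, 387]);
translate([669, 402, 0]) cube([36, 36, 387]);
translate([282, 752, 0]) cube([36, 36, 387]);
translate([669, 752, 0]) cube([36, 36, 387]);
translate([282, 757, 421]) cube([423, 31, 501]);
translate([282, 402, 612]) cube([44, 355, 44]);
translate([661, 402, 612]) cube([44, 355, 44]);
translate([282, 402, 421]) cube([44, 44, 191]);
translate([661, 402, 421]) cube([44, 44, 191]);


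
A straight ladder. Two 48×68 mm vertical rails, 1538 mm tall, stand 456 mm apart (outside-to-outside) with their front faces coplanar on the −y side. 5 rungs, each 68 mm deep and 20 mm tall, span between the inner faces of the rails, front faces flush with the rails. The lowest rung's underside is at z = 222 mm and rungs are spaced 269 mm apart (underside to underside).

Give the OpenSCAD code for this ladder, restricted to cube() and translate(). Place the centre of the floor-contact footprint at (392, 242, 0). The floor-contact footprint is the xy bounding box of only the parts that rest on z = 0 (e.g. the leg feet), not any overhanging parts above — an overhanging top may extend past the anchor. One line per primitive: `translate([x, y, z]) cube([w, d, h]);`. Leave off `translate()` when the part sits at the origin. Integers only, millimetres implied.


translate([164, 208, 0]) cube([48, 68, 1538]);
translate([572, 208, 0]) cube([48, 68, 1538]);
translate([212, 208, 222]) cube([360, 68, 20]);
translate([212, 208, 491]) cube([360, 68, 20]);
translate([212, 208, 760]) cube([360, 68, 20]);
translate([212, 208, 1029]) cube([360, 68, 20]);
translate([212, 208, 1298]) cube([360, 68, 20]);


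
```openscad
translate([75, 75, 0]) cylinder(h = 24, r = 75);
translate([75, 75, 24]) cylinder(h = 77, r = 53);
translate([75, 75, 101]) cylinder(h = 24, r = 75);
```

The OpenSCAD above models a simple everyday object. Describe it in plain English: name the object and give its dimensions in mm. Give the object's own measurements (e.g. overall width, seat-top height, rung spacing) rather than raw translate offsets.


A spool: two coaxial disc flanges of radius 75 mm and thickness 24 mm, joined by a core cylinder of radius 53 mm and height 77 mm. The lower flange rests on z = 0 and the three cylinders share a vertical axis.


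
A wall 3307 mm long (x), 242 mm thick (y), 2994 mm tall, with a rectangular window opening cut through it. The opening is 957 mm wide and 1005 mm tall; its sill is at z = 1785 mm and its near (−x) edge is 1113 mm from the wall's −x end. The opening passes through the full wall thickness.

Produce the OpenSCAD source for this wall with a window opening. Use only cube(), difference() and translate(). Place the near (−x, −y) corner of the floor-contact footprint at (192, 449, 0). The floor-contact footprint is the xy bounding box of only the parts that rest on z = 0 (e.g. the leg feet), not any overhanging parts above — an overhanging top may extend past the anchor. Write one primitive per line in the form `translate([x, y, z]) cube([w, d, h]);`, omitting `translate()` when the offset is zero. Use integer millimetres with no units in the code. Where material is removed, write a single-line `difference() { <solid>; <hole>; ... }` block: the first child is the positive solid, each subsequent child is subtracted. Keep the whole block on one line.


difference() { translate([192, 449, 0]) cube([3307, 242, 2994]); translate([1305, 449, 1785]) cube([957, 242, 1005]); }


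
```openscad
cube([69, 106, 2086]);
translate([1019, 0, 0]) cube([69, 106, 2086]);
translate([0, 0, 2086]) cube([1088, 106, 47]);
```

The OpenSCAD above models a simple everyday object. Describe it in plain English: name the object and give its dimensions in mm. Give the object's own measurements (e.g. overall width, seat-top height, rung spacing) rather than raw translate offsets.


A door frame. The clear opening is 950 mm wide and 2086 mm high. Two 69 mm wide jambs, 106 mm deep, stand either side of the opening from the floor to the top of the opening. A 47 mm thick head sits across the top of both jambs, spanning the full outside width of the frame.


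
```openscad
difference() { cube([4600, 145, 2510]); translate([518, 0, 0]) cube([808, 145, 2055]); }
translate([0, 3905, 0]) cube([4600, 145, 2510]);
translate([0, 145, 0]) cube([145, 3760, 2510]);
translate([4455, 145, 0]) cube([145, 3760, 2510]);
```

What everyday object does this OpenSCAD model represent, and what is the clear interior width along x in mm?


A single room. The interior width is 4310 mm.

Four walls enclosing a rectangle with a door in the front wall — a room. Outside width 4600 minus two 145 mm walls gives 4310 mm.


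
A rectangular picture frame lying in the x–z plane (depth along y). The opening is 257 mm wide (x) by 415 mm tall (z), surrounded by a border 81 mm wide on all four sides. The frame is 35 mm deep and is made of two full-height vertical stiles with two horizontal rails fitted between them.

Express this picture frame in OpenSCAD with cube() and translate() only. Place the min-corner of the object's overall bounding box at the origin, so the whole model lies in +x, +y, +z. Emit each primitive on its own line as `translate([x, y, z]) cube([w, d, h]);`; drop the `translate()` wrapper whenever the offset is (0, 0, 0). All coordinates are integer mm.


cube([81, 35, 577]);
translate([338, 0, 0]) cube([81, 35, 577]);
translate([81, 0, 0]) cube([257, 35, 81]);
translate([81, 0, 496]) cube([257, 35, 81]);


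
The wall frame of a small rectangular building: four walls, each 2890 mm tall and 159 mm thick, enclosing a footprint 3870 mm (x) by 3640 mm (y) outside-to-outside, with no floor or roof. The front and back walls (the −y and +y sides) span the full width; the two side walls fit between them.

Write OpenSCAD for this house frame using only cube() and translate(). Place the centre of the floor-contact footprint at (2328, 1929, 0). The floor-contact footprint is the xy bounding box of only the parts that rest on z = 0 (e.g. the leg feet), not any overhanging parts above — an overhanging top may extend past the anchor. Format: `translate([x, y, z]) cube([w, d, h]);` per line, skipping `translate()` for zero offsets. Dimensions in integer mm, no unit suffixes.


translate([393, 109, 0]) cube([3870, 159, 2890]);
translate([393, 3590, 0]) cube([3870, 159, 2890]);
translate([393, 268, 0]) cube([159, 3322, 2890]);
translate([4104, 268, 0]) cube([159, 3322, 2890]);


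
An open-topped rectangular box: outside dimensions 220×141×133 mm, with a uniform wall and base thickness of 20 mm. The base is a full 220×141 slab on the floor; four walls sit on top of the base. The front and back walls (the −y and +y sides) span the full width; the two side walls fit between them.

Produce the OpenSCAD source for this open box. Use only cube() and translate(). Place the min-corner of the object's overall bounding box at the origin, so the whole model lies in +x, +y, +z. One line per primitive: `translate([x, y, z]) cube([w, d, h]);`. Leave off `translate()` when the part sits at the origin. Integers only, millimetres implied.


cube([220, 141, 20]);
translate([0, 0, 20]) cube([220, 20, 113]);
translate([0, 121, 20]) cube([220, 20, 113]);
translate([0, 20, 20]) cube([20, 101, 113]);
translate([200, 20, 20]) cube([20, 101, 113]);


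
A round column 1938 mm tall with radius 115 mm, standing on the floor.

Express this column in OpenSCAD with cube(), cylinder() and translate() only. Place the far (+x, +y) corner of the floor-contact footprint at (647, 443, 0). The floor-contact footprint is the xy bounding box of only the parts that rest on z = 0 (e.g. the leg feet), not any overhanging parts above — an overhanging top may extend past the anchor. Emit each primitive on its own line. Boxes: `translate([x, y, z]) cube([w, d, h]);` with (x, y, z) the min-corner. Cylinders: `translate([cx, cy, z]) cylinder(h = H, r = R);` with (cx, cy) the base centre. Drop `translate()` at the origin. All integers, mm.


translate([532, 328, 0]) cylinder(h = 1938, r = 115);


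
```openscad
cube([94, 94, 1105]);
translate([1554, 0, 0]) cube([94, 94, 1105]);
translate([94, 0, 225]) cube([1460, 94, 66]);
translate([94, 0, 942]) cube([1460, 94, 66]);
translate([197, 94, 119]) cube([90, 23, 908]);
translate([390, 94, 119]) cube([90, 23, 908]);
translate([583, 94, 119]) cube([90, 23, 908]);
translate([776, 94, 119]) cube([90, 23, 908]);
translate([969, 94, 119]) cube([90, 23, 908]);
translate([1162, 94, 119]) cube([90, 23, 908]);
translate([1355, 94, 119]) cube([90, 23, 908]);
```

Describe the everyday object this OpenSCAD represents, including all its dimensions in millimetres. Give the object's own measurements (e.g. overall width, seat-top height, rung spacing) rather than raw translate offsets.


A fence section. Two 94×94 mm posts, 1105 mm tall, stand on the floor with a clear span of 1460 mm between their inner faces. Two horizontal rails of 94×66 mm section span the gap between the posts with their undersides at z = 225 mm and z = 942 mm, flush with the posts' −y face. 7 pickets, each 90 mm wide, 23 mm thick and 908 mm tall, are fixed to the +y face of the rails with their bottoms at z = 119 mm, spaced across the span with a 103 mm gap after the −x post and between neighbouring pickets, with 109 mm left before the +x post.


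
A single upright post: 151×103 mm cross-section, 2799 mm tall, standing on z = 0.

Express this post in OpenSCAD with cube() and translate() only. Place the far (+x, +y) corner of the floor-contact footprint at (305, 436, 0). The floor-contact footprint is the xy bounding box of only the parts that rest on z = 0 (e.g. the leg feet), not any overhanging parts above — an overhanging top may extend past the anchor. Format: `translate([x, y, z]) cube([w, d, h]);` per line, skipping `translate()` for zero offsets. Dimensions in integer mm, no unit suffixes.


translate([154, 333, 0]) cube([151, 103, 2799]);


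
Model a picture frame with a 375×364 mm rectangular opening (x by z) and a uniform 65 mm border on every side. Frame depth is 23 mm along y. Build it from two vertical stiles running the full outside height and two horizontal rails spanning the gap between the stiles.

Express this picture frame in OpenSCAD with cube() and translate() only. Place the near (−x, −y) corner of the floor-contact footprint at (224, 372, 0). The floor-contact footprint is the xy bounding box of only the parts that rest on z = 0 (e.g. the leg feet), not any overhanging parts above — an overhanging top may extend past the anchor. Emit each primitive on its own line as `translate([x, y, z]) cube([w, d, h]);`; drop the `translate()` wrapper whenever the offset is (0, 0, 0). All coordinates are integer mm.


translate([224, 372, 0]) cube([65, 23, 494]);
translate([664, 372, 0]) cube([65, 23, 494]);
translate([289, 372, 0]) cube([375, 23, 65]);
translate([289, 372, 429]) cube([375, 23, 65]);


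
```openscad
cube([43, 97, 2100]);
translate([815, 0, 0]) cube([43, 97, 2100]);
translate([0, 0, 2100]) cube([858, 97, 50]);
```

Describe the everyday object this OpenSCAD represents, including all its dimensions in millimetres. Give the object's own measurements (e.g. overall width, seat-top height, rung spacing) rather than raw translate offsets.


A door frame. The clear opening is 772 mm wide and 2100 mm high. Two 43 mm wide jambs, 97 mm deep, stand either side of the opening from the floor to the top of the opening. A 50 mm thick head sits across the top of both jambs, spanning the full outside width of the frame.


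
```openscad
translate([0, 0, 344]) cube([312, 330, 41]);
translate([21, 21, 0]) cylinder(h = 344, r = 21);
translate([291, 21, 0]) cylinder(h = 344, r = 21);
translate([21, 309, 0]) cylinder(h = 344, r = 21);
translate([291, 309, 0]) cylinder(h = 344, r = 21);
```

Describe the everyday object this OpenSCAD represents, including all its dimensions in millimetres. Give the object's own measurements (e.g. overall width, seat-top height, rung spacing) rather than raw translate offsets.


A simple wooden stool: a rectangular seat 312 mm (x) by 330 mm (y), 41 mm thick, top face at z = 385 mm, on four round legs, each 42 mm in diameter. The legs rest on z = 0, each leg's axis is inset half a diameter from the nearest pair of seat edges (so the leg's bounding box is flush with the corner).


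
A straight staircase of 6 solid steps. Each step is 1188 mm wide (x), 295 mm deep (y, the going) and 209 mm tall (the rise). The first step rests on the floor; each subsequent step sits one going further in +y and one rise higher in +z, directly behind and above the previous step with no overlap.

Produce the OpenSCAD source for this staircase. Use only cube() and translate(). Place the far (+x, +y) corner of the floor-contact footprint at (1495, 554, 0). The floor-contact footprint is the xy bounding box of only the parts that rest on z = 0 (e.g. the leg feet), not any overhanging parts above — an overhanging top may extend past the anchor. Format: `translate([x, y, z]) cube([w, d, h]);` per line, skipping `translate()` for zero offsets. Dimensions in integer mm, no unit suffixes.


translate([307, 259, 0]) cube([1188, 295, 209]);
translate([307, 554, 209]) cube([1188, 295, 209]);
translate([307, 849, 418]) cube([1188, 295, 209]);
translate([307, 1144, 627]) cube([1188, 295, 209]);
translate([307, 1439, 836]) cube([1188, 295, 209]);
translate([307, 1734, 1045]) cube([1188, 295, 209]);


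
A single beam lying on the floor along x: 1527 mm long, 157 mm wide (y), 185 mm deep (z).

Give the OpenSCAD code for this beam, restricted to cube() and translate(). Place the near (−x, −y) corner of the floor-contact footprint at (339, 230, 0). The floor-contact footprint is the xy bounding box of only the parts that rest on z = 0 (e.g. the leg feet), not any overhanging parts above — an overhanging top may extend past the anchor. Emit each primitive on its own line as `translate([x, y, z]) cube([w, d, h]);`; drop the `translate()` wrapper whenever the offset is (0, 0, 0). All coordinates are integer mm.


translate([339, 230, 0]) cube([1527, 157, 185]);


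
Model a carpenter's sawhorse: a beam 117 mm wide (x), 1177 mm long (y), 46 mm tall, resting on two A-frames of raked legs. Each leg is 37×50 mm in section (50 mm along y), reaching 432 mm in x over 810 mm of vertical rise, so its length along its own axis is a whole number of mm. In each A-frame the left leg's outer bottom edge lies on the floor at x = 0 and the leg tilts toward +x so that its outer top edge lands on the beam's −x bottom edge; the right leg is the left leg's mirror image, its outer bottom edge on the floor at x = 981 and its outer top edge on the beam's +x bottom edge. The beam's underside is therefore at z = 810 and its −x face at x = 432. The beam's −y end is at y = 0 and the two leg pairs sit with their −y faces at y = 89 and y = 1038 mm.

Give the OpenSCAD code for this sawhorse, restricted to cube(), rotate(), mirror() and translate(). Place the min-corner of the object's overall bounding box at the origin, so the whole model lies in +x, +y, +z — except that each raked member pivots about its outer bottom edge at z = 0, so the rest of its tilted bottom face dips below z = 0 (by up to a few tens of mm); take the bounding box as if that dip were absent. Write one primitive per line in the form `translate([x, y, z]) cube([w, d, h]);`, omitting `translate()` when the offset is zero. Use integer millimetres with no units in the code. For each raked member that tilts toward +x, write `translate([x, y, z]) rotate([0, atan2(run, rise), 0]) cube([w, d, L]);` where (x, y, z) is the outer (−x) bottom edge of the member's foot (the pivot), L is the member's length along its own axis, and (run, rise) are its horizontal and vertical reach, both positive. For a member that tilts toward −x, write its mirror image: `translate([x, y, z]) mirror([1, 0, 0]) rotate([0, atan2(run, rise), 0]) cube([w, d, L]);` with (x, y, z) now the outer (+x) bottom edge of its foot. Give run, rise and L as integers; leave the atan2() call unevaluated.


translate([432, 0, 810]) cube([117, 1177, 46]);
translate([0, 89, 0]) rotate([0, atan2(432, 810), 0]) cube([37, 50, 918]);
translate([981, 89, 0]) mirror([1, 0, 0]) rotate([0, atan2(432, 810), 0]) cube([37, 50, 918]);
translate([0, 1038, 0]) rotate([0, atan2(432, 810), 0]) cube([37, 50, 918]);
translate([981, 1038, 0]) mirror([1, 0, 0]) rotate([0, atan2(432, 810), 0]) cube([37, 50, 918]);
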